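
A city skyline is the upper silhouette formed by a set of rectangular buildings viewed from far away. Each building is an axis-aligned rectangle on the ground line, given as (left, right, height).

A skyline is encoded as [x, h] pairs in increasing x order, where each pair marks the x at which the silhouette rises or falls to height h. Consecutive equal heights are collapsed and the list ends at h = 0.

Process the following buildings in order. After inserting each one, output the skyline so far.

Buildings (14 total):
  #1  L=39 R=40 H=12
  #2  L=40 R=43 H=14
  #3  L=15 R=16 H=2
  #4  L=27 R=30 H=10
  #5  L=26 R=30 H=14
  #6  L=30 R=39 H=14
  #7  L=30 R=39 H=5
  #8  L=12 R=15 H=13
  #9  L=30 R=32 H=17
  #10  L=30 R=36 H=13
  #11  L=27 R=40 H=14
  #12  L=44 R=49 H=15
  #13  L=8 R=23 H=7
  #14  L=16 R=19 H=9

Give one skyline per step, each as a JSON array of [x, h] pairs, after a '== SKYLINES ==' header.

== SKYLINES ==
[[39,12],[40,0]]
[[39,12],[40,14],[43,0]]
[[15,2],[16,0],[39,12],[40,14],[43,0]]
[[15,2],[16,0],[27,10],[30,0],[39,12],[40,14],[43,0]]
[[15,2],[16,0],[26,14],[30,0],[39,12],[40,14],[43,0]]
[[15,2],[16,0],[26,14],[39,12],[40,14],[43,0]]
[[15,2],[16,0],[26,14],[39,12],[40,14],[43,0]]
[[12,13],[15,2],[16,0],[26,14],[39,12],[40,14],[43,0]]
[[12,13],[15,2],[16,0],[26,14],[30,17],[32,14],[39,12],[40,14],[43,0]]
[[12,13],[15,2],[16,0],[26,14],[30,17],[32,14],[39,12],[40,14],[43,0]]
[[12,13],[15,2],[16,0],[26,14],[30,17],[32,14],[43,0]]
[[12,13],[15,2],[16,0],[26,14],[30,17],[32,14],[43,0],[44,15],[49,0]]
[[8,7],[12,13],[15,7],[23,0],[26,14],[30,17],[32,14],[43,0],[44,15],[49,0]]
[[8,7],[12,13],[15,7],[16,9],[19,7],[23,0],[26,14],[30,17],[32,14],[43,0],[44,15],[49,0]]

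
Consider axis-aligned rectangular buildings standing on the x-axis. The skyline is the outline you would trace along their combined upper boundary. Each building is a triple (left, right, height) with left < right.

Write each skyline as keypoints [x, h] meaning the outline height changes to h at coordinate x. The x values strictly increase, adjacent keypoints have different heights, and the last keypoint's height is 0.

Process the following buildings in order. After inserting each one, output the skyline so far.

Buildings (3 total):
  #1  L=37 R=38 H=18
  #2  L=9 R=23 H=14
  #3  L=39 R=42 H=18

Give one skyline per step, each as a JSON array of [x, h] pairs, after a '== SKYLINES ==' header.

== SKYLINES ==
[[37,18],[38,0]]
[[9,14],[23,0],[37,18],[38,0]]
[[9,14],[23,0],[37,18],[38,0],[39,18],[42,0]]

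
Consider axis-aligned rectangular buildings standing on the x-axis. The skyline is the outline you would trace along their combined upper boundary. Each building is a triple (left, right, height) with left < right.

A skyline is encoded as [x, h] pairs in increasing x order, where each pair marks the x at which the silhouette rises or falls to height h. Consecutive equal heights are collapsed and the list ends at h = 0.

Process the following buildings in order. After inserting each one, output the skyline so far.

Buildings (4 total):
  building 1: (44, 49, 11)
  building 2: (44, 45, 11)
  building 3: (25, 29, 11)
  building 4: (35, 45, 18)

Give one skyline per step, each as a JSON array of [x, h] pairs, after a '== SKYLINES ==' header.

== SKYLINES ==
[[44,11],[49,0]]
[[44,11],[49,0]]
[[25,11],[29,0],[44,11],[49,0]]
[[25,11],[29,0],[35,18],[45,11],[49,0]]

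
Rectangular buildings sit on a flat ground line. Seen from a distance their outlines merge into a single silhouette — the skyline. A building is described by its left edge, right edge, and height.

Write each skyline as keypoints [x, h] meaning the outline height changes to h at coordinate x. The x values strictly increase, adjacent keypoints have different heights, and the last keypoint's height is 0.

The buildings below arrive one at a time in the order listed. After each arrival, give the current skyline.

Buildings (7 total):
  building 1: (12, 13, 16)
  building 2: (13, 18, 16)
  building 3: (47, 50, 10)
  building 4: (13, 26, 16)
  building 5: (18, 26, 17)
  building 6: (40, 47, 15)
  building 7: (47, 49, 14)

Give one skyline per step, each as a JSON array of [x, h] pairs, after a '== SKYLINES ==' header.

== SKYLINES ==
[[12,16],[13,0]]
[[12,16],[18,0]]
[[12,16],[18,0],[47,10],[50,0]]
[[12,16],[26,0],[47,10],[50,0]]
[[12,16],[18,17],[26,0],[47,10],[50,0]]
[[12,16],[18,17],[26,0],[40,15],[47,10],[50,0]]
[[12,16],[18,17],[26,0],[40,15],[47,14],[49,10],[50,0]]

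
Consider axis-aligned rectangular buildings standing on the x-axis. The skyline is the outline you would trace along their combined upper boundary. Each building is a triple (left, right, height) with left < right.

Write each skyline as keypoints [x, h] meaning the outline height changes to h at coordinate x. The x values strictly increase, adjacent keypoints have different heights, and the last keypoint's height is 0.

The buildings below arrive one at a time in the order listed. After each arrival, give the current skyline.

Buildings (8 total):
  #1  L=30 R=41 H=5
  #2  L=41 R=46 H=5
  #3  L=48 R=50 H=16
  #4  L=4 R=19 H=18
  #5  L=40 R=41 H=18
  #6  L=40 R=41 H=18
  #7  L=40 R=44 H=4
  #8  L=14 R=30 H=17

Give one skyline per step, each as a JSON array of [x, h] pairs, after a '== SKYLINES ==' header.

== SKYLINES ==
[[30,5],[41,0]]
[[30,5],[46,0]]
[[30,5],[46,0],[48,16],[50,0]]
[[4,18],[19,0],[30,5],[46,0],[48,16],[50,0]]
[[4,18],[19,0],[30,5],[40,18],[41,5],[46,0],[48,16],[50,0]]
[[4,18],[19,0],[30,5],[40,18],[41,5],[46,0],[48,16],[50,0]]
[[4,18],[19,0],[30,5],[40,18],[41,5],[46,0],[48,16],[50,0]]
[[4,18],[19,17],[30,5],[40,18],[41,5],[46,0],[48,16],[50,0]]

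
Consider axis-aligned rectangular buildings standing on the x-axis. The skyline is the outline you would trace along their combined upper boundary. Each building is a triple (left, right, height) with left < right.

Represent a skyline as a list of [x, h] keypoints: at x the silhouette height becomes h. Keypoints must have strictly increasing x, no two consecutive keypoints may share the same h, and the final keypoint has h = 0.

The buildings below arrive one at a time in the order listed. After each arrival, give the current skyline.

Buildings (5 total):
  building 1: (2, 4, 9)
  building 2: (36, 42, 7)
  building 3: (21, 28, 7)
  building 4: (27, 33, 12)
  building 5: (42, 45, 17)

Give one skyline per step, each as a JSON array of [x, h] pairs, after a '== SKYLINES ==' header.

== SKYLINES ==
[[2,9],[4,0]]
[[2,9],[4,0],[36,7],[42,0]]
[[2,9],[4,0],[21,7],[28,0],[36,7],[42,0]]
[[2,9],[4,0],[21,7],[27,12],[33,0],[36,7],[42,0]]
[[2,9],[4,0],[21,7],[27,12],[33,0],[36,7],[42,17],[45,0]]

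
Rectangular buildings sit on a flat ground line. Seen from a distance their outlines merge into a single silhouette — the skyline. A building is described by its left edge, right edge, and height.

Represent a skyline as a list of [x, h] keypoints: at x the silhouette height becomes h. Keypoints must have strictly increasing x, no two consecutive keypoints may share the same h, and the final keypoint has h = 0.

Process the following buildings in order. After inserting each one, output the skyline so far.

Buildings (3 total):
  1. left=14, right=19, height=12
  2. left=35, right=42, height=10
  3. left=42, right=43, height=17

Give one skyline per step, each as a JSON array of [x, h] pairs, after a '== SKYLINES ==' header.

== SKYLINES ==
[[14,12],[19,0]]
[[14,12],[19,0],[35,10],[42,0]]
[[14,12],[19,0],[35,10],[42,17],[43,0]]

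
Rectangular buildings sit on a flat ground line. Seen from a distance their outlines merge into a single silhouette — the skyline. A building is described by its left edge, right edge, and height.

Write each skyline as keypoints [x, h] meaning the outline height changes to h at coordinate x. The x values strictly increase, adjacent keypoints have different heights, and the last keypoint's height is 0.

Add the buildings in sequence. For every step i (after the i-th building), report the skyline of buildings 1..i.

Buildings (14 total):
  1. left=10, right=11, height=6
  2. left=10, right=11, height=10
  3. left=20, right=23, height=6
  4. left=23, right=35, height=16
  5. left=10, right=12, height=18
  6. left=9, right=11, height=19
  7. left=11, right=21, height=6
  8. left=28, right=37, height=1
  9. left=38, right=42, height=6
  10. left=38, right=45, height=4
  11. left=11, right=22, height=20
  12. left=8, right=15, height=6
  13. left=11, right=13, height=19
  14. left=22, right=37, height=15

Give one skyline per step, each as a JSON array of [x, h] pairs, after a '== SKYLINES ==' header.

== SKYLINES ==
[[10,6],[11,0]]
[[10,10],[11,0]]
[[10,10],[11,0],[20,6],[23,0]]
[[10,10],[11,0],[20,6],[23,16],[35,0]]
[[10,18],[12,0],[20,6],[23,16],[35,0]]
[[9,19],[11,18],[12,0],[20,6],[23,16],[35,0]]
[[9,19],[11,18],[12,6],[23,16],[35,0]]
[[9,19],[11,18],[12,6],[23,16],[35,1],[37,0]]
[[9,19],[11,18],[12,6],[23,16],[35,1],[37,0],[38,6],[42,0]]
[[9,19],[11,18],[12,6],[23,16],[35,1],[37,0],[38,6],[42,4],[45,0]]
[[9,19],[11,20],[22,6],[23,16],[35,1],[37,0],[38,6],[42,4],[45,0]]
[[8,6],[9,19],[11,20],[22,6],[23,16],[35,1],[37,0],[38,6],[42,4],[45,0]]
[[8,6],[9,19],[11,20],[22,6],[23,16],[35,1],[37,0],[38,6],[42,4],[45,0]]
[[8,6],[9,19],[11,20],[22,15],[23,16],[35,15],[37,0],[38,6],[42,4],[45,0]]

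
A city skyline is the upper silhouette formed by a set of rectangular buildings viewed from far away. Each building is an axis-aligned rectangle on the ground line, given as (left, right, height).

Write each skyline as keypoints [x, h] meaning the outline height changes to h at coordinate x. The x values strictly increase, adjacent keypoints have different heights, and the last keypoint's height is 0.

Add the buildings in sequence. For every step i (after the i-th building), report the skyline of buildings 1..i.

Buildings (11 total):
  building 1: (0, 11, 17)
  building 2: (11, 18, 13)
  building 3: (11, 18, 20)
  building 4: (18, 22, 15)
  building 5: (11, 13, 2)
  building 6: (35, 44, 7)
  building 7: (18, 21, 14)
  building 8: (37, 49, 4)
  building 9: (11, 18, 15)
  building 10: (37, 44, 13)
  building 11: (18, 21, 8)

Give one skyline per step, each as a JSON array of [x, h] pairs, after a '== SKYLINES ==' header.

== SKYLINES ==
[[0,17],[11,0]]
[[0,17],[11,13],[18,0]]
[[0,17],[11,20],[18,0]]
[[0,17],[11,20],[18,15],[22,0]]
[[0,17],[11,20],[18,15],[22,0]]
[[0,17],[11,20],[18,15],[22,0],[35,7],[44,0]]
[[0,17],[11,20],[18,15],[22,0],[35,7],[44,0]]
[[0,17],[11,20],[18,15],[22,0],[35,7],[44,4],[49,0]]
[[0,17],[11,20],[18,15],[22,0],[35,7],[44,4],[49,0]]
[[0,17],[11,20],[18,15],[22,0],[35,7],[37,13],[44,4],[49,0]]
[[0,17],[11,20],[18,15],[22,0],[35,7],[37,13],[44,4],[49,0]]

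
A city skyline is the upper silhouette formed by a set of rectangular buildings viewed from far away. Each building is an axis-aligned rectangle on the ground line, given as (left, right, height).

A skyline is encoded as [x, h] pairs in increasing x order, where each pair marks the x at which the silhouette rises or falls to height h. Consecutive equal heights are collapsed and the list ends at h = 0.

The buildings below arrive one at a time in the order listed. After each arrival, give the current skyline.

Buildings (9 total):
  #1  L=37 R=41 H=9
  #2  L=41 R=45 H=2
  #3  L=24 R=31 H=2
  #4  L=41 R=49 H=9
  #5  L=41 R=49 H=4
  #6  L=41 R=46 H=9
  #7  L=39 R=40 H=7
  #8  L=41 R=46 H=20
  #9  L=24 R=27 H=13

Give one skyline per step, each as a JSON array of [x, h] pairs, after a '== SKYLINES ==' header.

== SKYLINES ==
[[37,9],[41,0]]
[[37,9],[41,2],[45,0]]
[[24,2],[31,0],[37,9],[41,2],[45,0]]
[[24,2],[31,0],[37,9],[49,0]]
[[24,2],[31,0],[37,9],[49,0]]
[[24,2],[31,0],[37,9],[49,0]]
[[24,2],[31,0],[37,9],[49,0]]
[[24,2],[31,0],[37,9],[41,20],[46,9],[49,0]]
[[24,13],[27,2],[31,0],[37,9],[41,20],[46,9],[49,0]]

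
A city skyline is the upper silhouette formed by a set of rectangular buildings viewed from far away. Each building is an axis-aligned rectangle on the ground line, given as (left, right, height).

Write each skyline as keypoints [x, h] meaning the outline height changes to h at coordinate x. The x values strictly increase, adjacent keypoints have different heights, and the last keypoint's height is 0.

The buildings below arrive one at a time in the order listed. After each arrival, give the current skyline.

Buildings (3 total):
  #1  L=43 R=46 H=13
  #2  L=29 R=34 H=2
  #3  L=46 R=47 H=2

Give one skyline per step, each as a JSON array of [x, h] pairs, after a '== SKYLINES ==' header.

== SKYLINES ==
[[43,13],[46,0]]
[[29,2],[34,0],[43,13],[46,0]]
[[29,2],[34,0],[43,13],[46,2],[47,0]]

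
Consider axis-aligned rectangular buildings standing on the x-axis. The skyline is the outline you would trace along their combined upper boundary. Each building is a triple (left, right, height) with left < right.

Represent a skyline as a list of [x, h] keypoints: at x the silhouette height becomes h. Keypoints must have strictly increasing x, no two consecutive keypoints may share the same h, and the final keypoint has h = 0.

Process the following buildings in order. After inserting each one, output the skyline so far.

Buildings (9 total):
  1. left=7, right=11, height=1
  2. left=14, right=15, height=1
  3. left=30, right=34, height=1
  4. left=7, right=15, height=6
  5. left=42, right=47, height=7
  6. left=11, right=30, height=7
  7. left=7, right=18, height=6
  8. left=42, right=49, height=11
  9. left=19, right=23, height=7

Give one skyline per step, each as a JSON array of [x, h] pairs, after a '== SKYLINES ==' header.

== SKYLINES ==
[[7,1],[11,0]]
[[7,1],[11,0],[14,1],[15,0]]
[[7,1],[11,0],[14,1],[15,0],[30,1],[34,0]]
[[7,6],[15,0],[30,1],[34,0]]
[[7,6],[15,0],[30,1],[34,0],[42,7],[47,0]]
[[7,6],[11,7],[30,1],[34,0],[42,7],[47,0]]
[[7,6],[11,7],[30,1],[34,0],[42,7],[47,0]]
[[7,6],[11,7],[30,1],[34,0],[42,11],[49,0]]
[[7,6],[11,7],[30,1],[34,0],[42,11],[49,0]]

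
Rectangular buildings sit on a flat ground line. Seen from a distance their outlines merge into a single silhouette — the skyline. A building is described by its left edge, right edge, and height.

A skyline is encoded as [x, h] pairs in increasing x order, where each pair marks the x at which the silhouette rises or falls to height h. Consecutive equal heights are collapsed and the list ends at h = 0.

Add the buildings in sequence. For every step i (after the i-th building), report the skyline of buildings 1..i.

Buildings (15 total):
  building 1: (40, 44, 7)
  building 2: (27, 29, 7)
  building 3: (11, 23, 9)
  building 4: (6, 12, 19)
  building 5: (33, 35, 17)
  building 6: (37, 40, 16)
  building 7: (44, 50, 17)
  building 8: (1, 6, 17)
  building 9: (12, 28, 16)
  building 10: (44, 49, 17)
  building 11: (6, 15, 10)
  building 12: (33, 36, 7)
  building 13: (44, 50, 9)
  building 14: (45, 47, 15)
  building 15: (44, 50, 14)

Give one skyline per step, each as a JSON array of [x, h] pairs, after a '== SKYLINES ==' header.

== SKYLINES ==
[[40,7],[44,0]]
[[27,7],[29,0],[40,7],[44,0]]
[[11,9],[23,0],[27,7],[29,0],[40,7],[44,0]]
[[6,19],[12,9],[23,0],[27,7],[29,0],[40,7],[44,0]]
[[6,19],[12,9],[23,0],[27,7],[29,0],[33,17],[35,0],[40,7],[44,0]]
[[6,19],[12,9],[23,0],[27,7],[29,0],[33,17],[35,0],[37,16],[40,7],[44,0]]
[[6,19],[12,9],[23,0],[27,7],[29,0],[33,17],[35,0],[37,16],[40,7],[44,17],[50,0]]
[[1,17],[6,19],[12,9],[23,0],[27,7],[29,0],[33,17],[35,0],[37,16],[40,7],[44,17],[50,0]]
[[1,17],[6,19],[12,16],[28,7],[29,0],[33,17],[35,0],[37,16],[40,7],[44,17],[50,0]]
[[1,17],[6,19],[12,16],[28,7],[29,0],[33,17],[35,0],[37,16],[40,7],[44,17],[50,0]]
[[1,17],[6,19],[12,16],[28,7],[29,0],[33,17],[35,0],[37,16],[40,7],[44,17],[50,0]]
[[1,17],[6,19],[12,16],[28,7],[29,0],[33,17],[35,7],[36,0],[37,16],[40,7],[44,17],[50,0]]
[[1,17],[6,19],[12,16],[28,7],[29,0],[33,17],[35,7],[36,0],[37,16],[40,7],[44,17],[50,0]]
[[1,17],[6,19],[12,16],[28,7],[29,0],[33,17],[35,7],[36,0],[37,16],[40,7],[44,17],[50,0]]
[[1,17],[6,19],[12,16],[28,7],[29,0],[33,17],[35,7],[36,0],[37,16],[40,7],[44,17],[50,0]]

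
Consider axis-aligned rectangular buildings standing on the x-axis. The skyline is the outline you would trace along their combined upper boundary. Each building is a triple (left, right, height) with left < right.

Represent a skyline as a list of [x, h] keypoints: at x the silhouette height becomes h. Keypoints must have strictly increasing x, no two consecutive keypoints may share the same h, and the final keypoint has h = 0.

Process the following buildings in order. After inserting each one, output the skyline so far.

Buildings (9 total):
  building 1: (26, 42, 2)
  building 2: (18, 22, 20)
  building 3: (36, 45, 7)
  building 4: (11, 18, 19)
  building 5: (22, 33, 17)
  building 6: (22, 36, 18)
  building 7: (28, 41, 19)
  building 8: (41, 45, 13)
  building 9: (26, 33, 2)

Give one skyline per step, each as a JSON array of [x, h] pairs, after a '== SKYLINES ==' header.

== SKYLINES ==
[[26,2],[42,0]]
[[18,20],[22,0],[26,2],[42,0]]
[[18,20],[22,0],[26,2],[36,7],[45,0]]
[[11,19],[18,20],[22,0],[26,2],[36,7],[45,0]]
[[11,19],[18,20],[22,17],[33,2],[36,7],[45,0]]
[[11,19],[18,20],[22,18],[36,7],[45,0]]
[[11,19],[18,20],[22,18],[28,19],[41,7],[45,0]]
[[11,19],[18,20],[22,18],[28,19],[41,13],[45,0]]
[[11,19],[18,20],[22,18],[28,19],[41,13],[45,0]]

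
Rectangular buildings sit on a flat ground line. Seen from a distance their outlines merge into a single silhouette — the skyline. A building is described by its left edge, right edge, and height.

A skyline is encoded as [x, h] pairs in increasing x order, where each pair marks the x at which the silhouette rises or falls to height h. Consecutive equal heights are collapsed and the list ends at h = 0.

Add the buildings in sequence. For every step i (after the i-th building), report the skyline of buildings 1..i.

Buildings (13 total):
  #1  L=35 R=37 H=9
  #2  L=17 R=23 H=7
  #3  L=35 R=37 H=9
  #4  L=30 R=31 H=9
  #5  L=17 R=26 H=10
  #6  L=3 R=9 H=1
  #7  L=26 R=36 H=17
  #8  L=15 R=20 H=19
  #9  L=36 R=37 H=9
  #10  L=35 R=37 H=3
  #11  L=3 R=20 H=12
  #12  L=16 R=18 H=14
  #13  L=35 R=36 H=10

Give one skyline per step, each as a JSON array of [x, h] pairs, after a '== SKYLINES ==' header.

== SKYLINES ==
[[35,9],[37,0]]
[[17,7],[23,0],[35,9],[37,0]]
[[17,7],[23,0],[35,9],[37,0]]
[[17,7],[23,0],[30,9],[31,0],[35,9],[37,0]]
[[17,10],[26,0],[30,9],[31,0],[35,9],[37,0]]
[[3,1],[9,0],[17,10],[26,0],[30,9],[31,0],[35,9],[37,0]]
[[3,1],[9,0],[17,10],[26,17],[36,9],[37,0]]
[[3,1],[9,0],[15,19],[20,10],[26,17],[36,9],[37,0]]
[[3,1],[9,0],[15,19],[20,10],[26,17],[36,9],[37,0]]
[[3,1],[9,0],[15,19],[20,10],[26,17],[36,9],[37,0]]
[[3,12],[15,19],[20,10],[26,17],[36,9],[37,0]]
[[3,12],[15,19],[20,10],[26,17],[36,9],[37,0]]
[[3,12],[15,19],[20,10],[26,17],[36,9],[37,0]]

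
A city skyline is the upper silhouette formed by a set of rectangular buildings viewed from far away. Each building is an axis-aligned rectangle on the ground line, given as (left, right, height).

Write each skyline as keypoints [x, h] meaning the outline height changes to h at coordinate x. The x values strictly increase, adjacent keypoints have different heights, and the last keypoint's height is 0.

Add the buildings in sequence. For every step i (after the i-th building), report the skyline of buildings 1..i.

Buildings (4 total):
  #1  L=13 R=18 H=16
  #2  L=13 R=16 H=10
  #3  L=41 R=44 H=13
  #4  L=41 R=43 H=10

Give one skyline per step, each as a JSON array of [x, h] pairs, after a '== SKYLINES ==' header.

== SKYLINES ==
[[13,16],[18,0]]
[[13,16],[18,0]]
[[13,16],[18,0],[41,13],[44,0]]
[[13,16],[18,0],[41,13],[44,0]]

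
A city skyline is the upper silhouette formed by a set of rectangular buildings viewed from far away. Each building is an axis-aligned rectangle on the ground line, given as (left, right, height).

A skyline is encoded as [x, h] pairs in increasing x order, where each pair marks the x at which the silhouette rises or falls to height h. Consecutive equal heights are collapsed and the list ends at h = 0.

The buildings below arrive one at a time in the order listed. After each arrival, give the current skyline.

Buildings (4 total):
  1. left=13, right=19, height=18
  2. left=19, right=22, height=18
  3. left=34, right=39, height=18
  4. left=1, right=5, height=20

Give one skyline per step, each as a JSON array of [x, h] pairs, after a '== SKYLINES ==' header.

== SKYLINES ==
[[13,18],[19,0]]
[[13,18],[22,0]]
[[13,18],[22,0],[34,18],[39,0]]
[[1,20],[5,0],[13,18],[22,0],[34,18],[39,0]]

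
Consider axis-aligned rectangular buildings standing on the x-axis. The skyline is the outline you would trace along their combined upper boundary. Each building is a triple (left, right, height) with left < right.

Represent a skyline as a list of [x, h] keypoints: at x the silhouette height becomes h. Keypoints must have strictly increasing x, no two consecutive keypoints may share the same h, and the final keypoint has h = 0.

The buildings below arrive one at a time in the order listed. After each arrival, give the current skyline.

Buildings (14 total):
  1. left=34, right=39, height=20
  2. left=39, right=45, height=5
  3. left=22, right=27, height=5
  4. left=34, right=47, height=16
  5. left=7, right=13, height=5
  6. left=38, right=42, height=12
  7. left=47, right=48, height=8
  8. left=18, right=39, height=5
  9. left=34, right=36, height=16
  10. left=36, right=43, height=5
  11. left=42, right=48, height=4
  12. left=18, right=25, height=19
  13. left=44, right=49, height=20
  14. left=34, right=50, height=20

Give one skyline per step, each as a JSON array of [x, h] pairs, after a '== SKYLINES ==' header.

== SKYLINES ==
[[34,20],[39,0]]
[[34,20],[39,5],[45,0]]
[[22,5],[27,0],[34,20],[39,5],[45,0]]
[[22,5],[27,0],[34,20],[39,16],[47,0]]
[[7,5],[13,0],[22,5],[27,0],[34,20],[39,16],[47,0]]
[[7,5],[13,0],[22,5],[27,0],[34,20],[39,16],[47,0]]
[[7,5],[13,0],[22,5],[27,0],[34,20],[39,16],[47,8],[48,0]]
[[7,5],[13,0],[18,5],[34,20],[39,16],[47,8],[48,0]]
[[7,5],[13,0],[18,5],[34,20],[39,16],[47,8],[48,0]]
[[7,5],[13,0],[18,5],[34,20],[39,16],[47,8],[48,0]]
[[7,5],[13,0],[18,5],[34,20],[39,16],[47,8],[48,0]]
[[7,5],[13,0],[18,19],[25,5],[34,20],[39,16],[47,8],[48,0]]
[[7,5],[13,0],[18,19],[25,5],[34,20],[39,16],[44,20],[49,0]]
[[7,5],[13,0],[18,19],[25,5],[34,20],[50,0]]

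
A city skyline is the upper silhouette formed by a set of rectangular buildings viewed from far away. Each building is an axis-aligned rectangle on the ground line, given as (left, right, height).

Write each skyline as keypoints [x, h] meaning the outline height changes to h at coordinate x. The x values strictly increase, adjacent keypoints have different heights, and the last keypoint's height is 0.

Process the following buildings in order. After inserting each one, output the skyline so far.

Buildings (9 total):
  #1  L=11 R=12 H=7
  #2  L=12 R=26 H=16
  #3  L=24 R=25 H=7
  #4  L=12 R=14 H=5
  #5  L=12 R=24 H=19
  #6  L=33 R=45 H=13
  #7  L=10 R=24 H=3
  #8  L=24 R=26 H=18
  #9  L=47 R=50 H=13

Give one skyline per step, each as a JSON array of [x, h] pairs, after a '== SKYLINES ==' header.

== SKYLINES ==
[[11,7],[12,0]]
[[11,7],[12,16],[26,0]]
[[11,7],[12,16],[26,0]]
[[11,7],[12,16],[26,0]]
[[11,7],[12,19],[24,16],[26,0]]
[[11,7],[12,19],[24,16],[26,0],[33,13],[45,0]]
[[10,3],[11,7],[12,19],[24,16],[26,0],[33,13],[45,0]]
[[10,3],[11,7],[12,19],[24,18],[26,0],[33,13],[45,0]]
[[10,3],[11,7],[12,19],[24,18],[26,0],[33,13],[45,0],[47,13],[50,0]]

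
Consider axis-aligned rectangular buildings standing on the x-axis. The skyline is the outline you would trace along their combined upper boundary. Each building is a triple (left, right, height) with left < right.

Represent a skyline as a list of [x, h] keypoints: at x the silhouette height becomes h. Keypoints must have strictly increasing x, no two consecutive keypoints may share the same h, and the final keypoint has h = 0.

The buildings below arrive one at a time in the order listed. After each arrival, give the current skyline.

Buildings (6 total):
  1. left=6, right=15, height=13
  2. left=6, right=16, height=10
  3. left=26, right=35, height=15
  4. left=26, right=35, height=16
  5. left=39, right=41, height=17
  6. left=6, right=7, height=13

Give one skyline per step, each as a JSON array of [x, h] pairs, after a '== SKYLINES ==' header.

== SKYLINES ==
[[6,13],[15,0]]
[[6,13],[15,10],[16,0]]
[[6,13],[15,10],[16,0],[26,15],[35,0]]
[[6,13],[15,10],[16,0],[26,16],[35,0]]
[[6,13],[15,10],[16,0],[26,16],[35,0],[39,17],[41,0]]
[[6,13],[15,10],[16,0],[26,16],[35,0],[39,17],[41,0]]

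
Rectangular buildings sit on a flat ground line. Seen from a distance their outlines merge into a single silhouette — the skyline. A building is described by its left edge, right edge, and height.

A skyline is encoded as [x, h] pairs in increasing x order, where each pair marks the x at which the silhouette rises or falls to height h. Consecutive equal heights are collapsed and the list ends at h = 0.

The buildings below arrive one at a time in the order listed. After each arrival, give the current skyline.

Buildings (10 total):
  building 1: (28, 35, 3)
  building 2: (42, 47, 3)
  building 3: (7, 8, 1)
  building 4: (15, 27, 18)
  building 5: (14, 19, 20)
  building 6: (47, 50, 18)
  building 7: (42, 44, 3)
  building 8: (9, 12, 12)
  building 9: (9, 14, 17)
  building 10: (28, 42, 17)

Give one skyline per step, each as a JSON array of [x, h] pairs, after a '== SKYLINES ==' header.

== SKYLINES ==
[[28,3],[35,0]]
[[28,3],[35,0],[42,3],[47,0]]
[[7,1],[8,0],[28,3],[35,0],[42,3],[47,0]]
[[7,1],[8,0],[15,18],[27,0],[28,3],[35,0],[42,3],[47,0]]
[[7,1],[8,0],[14,20],[19,18],[27,0],[28,3],[35,0],[42,3],[47,0]]
[[7,1],[8,0],[14,20],[19,18],[27,0],[28,3],[35,0],[42,3],[47,18],[50,0]]
[[7,1],[8,0],[14,20],[19,18],[27,0],[28,3],[35,0],[42,3],[47,18],[50,0]]
[[7,1],[8,0],[9,12],[12,0],[14,20],[19,18],[27,0],[28,3],[35,0],[42,3],[47,18],[50,0]]
[[7,1],[8,0],[9,17],[14,20],[19,18],[27,0],[28,3],[35,0],[42,3],[47,18],[50,0]]
[[7,1],[8,0],[9,17],[14,20],[19,18],[27,0],[28,17],[42,3],[47,18],[50,0]]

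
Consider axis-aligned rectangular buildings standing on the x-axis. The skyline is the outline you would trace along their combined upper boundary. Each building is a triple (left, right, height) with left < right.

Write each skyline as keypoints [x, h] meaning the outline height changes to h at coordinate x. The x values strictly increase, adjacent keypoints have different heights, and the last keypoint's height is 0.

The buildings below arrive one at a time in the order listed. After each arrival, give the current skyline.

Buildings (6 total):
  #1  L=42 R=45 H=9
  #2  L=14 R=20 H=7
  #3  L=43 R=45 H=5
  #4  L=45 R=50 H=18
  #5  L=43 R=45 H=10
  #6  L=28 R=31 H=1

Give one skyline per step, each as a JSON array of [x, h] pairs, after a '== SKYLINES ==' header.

== SKYLINES ==
[[42,9],[45,0]]
[[14,7],[20,0],[42,9],[45,0]]
[[14,7],[20,0],[42,9],[45,0]]
[[14,7],[20,0],[42,9],[45,18],[50,0]]
[[14,7],[20,0],[42,9],[43,10],[45,18],[50,0]]
[[14,7],[20,0],[28,1],[31,0],[42,9],[43,10],[45,18],[50,0]]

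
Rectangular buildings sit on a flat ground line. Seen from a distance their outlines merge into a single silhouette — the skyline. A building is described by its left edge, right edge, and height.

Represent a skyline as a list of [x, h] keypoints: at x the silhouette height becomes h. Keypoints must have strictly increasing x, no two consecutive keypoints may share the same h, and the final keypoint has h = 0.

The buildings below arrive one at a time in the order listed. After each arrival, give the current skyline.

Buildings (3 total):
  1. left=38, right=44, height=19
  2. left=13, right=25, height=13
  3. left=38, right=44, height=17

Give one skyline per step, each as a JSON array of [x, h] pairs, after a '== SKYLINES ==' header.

== SKYLINES ==
[[38,19],[44,0]]
[[13,13],[25,0],[38,19],[44,0]]
[[13,13],[25,0],[38,19],[44,0]]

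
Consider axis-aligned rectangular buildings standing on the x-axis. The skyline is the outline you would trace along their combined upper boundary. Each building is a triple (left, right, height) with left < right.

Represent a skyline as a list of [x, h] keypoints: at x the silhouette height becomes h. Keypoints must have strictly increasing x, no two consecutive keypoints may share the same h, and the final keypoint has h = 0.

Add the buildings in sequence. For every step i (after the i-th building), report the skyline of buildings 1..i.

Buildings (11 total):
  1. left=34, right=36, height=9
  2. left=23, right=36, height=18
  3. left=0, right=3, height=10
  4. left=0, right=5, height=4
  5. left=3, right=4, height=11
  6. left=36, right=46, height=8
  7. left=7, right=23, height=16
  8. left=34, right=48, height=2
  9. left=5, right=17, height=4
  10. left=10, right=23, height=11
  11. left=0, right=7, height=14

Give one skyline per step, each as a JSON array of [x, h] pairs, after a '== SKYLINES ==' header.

== SKYLINES ==
[[34,9],[36,0]]
[[23,18],[36,0]]
[[0,10],[3,0],[23,18],[36,0]]
[[0,10],[3,4],[5,0],[23,18],[36,0]]
[[0,10],[3,11],[4,4],[5,0],[23,18],[36,0]]
[[0,10],[3,11],[4,4],[5,0],[23,18],[36,8],[46,0]]
[[0,10],[3,11],[4,4],[5,0],[7,16],[23,18],[36,8],[46,0]]
[[0,10],[3,11],[4,4],[5,0],[7,16],[23,18],[36,8],[46,2],[48,0]]
[[0,10],[3,11],[4,4],[7,16],[23,18],[36,8],[46,2],[48,0]]
[[0,10],[3,11],[4,4],[7,16],[23,18],[36,8],[46,2],[48,0]]
[[0,14],[7,16],[23,18],[36,8],[46,2],[48,0]]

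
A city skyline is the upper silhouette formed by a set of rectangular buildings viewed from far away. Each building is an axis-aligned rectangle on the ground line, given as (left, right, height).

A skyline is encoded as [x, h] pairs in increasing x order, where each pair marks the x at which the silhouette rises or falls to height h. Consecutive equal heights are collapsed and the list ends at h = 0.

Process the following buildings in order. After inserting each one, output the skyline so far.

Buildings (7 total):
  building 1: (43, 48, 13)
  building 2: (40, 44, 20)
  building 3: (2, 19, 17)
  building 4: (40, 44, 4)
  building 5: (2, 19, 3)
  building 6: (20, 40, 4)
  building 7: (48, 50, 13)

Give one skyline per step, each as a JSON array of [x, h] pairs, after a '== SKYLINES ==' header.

== SKYLINES ==
[[43,13],[48,0]]
[[40,20],[44,13],[48,0]]
[[2,17],[19,0],[40,20],[44,13],[48,0]]
[[2,17],[19,0],[40,20],[44,13],[48,0]]
[[2,17],[19,0],[40,20],[44,13],[48,0]]
[[2,17],[19,0],[20,4],[40,20],[44,13],[48,0]]
[[2,17],[19,0],[20,4],[40,20],[44,13],[50,0]]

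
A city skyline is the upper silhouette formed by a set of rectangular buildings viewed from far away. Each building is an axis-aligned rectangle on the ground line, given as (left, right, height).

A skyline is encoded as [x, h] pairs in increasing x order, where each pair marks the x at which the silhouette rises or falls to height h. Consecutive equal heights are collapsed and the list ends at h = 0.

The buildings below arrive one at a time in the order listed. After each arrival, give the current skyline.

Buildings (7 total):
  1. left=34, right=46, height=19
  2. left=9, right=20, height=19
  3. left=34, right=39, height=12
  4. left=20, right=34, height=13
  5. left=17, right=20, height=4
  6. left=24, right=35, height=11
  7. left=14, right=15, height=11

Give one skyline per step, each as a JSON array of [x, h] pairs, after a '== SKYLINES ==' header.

== SKYLINES ==
[[34,19],[46,0]]
[[9,19],[20,0],[34,19],[46,0]]
[[9,19],[20,0],[34,19],[46,0]]
[[9,19],[20,13],[34,19],[46,0]]
[[9,19],[20,13],[34,19],[46,0]]
[[9,19],[20,13],[34,19],[46,0]]
[[9,19],[20,13],[34,19],[46,0]]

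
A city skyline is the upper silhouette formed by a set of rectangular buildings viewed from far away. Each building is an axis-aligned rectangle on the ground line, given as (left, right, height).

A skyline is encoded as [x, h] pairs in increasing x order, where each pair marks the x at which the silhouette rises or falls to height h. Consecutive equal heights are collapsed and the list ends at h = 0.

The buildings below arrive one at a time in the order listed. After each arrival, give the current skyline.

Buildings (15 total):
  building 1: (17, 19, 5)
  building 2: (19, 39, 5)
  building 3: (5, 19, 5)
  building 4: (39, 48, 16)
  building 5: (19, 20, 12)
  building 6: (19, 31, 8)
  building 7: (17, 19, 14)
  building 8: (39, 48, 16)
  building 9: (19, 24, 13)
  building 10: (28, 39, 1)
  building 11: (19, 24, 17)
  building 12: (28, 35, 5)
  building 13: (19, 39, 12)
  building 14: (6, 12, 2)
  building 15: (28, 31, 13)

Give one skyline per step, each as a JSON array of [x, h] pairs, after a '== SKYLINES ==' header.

== SKYLINES ==
[[17,5],[19,0]]
[[17,5],[39,0]]
[[5,5],[39,0]]
[[5,5],[39,16],[48,0]]
[[5,5],[19,12],[20,5],[39,16],[48,0]]
[[5,5],[19,12],[20,8],[31,5],[39,16],[48,0]]
[[5,5],[17,14],[19,12],[20,8],[31,5],[39,16],[48,0]]
[[5,5],[17,14],[19,12],[20,8],[31,5],[39,16],[48,0]]
[[5,5],[17,14],[19,13],[24,8],[31,5],[39,16],[48,0]]
[[5,5],[17,14],[19,13],[24,8],[31,5],[39,16],[48,0]]
[[5,5],[17,14],[19,17],[24,8],[31,5],[39,16],[48,0]]
[[5,5],[17,14],[19,17],[24,8],[31,5],[39,16],[48,0]]
[[5,5],[17,14],[19,17],[24,12],[39,16],[48,0]]
[[5,5],[17,14],[19,17],[24,12],[39,16],[48,0]]
[[5,5],[17,14],[19,17],[24,12],[28,13],[31,12],[39,16],[48,0]]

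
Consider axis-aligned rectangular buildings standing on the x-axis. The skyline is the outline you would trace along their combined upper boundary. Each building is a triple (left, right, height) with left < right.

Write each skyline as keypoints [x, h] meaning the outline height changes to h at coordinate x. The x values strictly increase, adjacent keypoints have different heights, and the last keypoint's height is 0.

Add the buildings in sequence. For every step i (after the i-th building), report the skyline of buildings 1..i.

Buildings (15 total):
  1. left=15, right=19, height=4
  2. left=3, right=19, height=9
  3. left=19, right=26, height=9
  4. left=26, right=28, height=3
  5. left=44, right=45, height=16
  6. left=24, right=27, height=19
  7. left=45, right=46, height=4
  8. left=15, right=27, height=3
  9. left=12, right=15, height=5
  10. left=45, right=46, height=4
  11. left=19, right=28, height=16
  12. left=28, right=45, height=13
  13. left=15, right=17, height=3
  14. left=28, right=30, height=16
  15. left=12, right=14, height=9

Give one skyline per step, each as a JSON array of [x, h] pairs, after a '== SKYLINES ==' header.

== SKYLINES ==
[[15,4],[19,0]]
[[3,9],[19,0]]
[[3,9],[26,0]]
[[3,9],[26,3],[28,0]]
[[3,9],[26,3],[28,0],[44,16],[45,0]]
[[3,9],[24,19],[27,3],[28,0],[44,16],[45,0]]
[[3,9],[24,19],[27,3],[28,0],[44,16],[45,4],[46,0]]
[[3,9],[24,19],[27,3],[28,0],[44,16],[45,4],[46,0]]
[[3,9],[24,19],[27,3],[28,0],[44,16],[45,4],[46,0]]
[[3,9],[24,19],[27,3],[28,0],[44,16],[45,4],[46,0]]
[[3,9],[19,16],[24,19],[27,16],[28,0],[44,16],[45,4],[46,0]]
[[3,9],[19,16],[24,19],[27,16],[28,13],[44,16],[45,4],[46,0]]
[[3,9],[19,16],[24,19],[27,16],[28,13],[44,16],[45,4],[46,0]]
[[3,9],[19,16],[24,19],[27,16],[30,13],[44,16],[45,4],[46,0]]
[[3,9],[19,16],[24,19],[27,16],[30,13],[44,16],[45,4],[46,0]]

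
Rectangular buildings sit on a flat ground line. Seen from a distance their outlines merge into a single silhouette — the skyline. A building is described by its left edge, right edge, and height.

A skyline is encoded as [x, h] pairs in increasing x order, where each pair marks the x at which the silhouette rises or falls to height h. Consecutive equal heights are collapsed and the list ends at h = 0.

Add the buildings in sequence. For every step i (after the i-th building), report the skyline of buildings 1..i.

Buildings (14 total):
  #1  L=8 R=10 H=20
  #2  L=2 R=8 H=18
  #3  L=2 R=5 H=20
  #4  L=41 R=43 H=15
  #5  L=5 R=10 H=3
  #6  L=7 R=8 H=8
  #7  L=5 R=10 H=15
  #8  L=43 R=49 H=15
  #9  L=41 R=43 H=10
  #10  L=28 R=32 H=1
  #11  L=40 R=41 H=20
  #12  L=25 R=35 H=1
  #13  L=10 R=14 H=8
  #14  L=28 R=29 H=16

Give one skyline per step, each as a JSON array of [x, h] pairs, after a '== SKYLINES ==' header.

== SKYLINES ==
[[8,20],[10,0]]
[[2,18],[8,20],[10,0]]
[[2,20],[5,18],[8,20],[10,0]]
[[2,20],[5,18],[8,20],[10,0],[41,15],[43,0]]
[[2,20],[5,18],[8,20],[10,0],[41,15],[43,0]]
[[2,20],[5,18],[8,20],[10,0],[41,15],[43,0]]
[[2,20],[5,18],[8,20],[10,0],[41,15],[43,0]]
[[2,20],[5,18],[8,20],[10,0],[41,15],[49,0]]
[[2,20],[5,18],[8,20],[10,0],[41,15],[49,0]]
[[2,20],[5,18],[8,20],[10,0],[28,1],[32,0],[41,15],[49,0]]
[[2,20],[5,18],[8,20],[10,0],[28,1],[32,0],[40,20],[41,15],[49,0]]
[[2,20],[5,18],[8,20],[10,0],[25,1],[35,0],[40,20],[41,15],[49,0]]
[[2,20],[5,18],[8,20],[10,8],[14,0],[25,1],[35,0],[40,20],[41,15],[49,0]]
[[2,20],[5,18],[8,20],[10,8],[14,0],[25,1],[28,16],[29,1],[35,0],[40,20],[41,15],[49,0]]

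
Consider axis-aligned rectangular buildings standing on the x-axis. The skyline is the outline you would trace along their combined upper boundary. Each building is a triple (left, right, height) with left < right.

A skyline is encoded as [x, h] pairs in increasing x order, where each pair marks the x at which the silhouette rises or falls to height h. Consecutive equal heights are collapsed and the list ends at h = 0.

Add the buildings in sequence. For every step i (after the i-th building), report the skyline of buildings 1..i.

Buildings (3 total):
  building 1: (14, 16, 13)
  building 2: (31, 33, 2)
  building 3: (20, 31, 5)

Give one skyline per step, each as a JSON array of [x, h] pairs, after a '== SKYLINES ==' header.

== SKYLINES ==
[[14,13],[16,0]]
[[14,13],[16,0],[31,2],[33,0]]
[[14,13],[16,0],[20,5],[31,2],[33,0]]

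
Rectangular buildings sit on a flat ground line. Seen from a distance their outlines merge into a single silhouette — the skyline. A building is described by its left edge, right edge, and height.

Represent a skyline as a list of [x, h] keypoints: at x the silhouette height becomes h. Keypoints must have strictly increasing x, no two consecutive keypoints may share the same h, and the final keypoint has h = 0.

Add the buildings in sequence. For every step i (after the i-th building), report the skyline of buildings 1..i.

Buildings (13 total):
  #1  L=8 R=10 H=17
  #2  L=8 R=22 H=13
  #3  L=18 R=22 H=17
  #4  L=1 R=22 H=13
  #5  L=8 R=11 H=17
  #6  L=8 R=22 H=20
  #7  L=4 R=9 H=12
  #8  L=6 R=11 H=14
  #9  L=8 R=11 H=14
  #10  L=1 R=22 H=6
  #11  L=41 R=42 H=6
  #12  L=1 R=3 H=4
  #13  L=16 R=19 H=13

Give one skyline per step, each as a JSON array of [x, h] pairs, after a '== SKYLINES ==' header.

== SKYLINES ==
[[8,17],[10,0]]
[[8,17],[10,13],[22,0]]
[[8,17],[10,13],[18,17],[22,0]]
[[1,13],[8,17],[10,13],[18,17],[22,0]]
[[1,13],[8,17],[11,13],[18,17],[22,0]]
[[1,13],[8,20],[22,0]]
[[1,13],[8,20],[22,0]]
[[1,13],[6,14],[8,20],[22,0]]
[[1,13],[6,14],[8,20],[22,0]]
[[1,13],[6,14],[8,20],[22,0]]
[[1,13],[6,14],[8,20],[22,0],[41,6],[42,0]]
[[1,13],[6,14],[8,20],[22,0],[41,6],[42,0]]
[[1,13],[6,14],[8,20],[22,0],[41,6],[42,0]]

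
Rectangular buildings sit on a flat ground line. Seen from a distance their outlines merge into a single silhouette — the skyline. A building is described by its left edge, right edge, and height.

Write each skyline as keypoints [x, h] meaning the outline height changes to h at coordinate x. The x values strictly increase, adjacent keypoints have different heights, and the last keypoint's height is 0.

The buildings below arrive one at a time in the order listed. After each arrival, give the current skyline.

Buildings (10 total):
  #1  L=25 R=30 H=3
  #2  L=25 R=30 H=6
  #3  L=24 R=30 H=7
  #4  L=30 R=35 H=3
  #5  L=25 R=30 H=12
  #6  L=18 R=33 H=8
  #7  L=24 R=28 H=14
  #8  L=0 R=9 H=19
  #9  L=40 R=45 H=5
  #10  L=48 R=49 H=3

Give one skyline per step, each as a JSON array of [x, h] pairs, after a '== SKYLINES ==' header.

== SKYLINES ==
[[25,3],[30,0]]
[[25,6],[30,0]]
[[24,7],[30,0]]
[[24,7],[30,3],[35,0]]
[[24,7],[25,12],[30,3],[35,0]]
[[18,8],[25,12],[30,8],[33,3],[35,0]]
[[18,8],[24,14],[28,12],[30,8],[33,3],[35,0]]
[[0,19],[9,0],[18,8],[24,14],[28,12],[30,8],[33,3],[35,0]]
[[0,19],[9,0],[18,8],[24,14],[28,12],[30,8],[33,3],[35,0],[40,5],[45,0]]
[[0,19],[9,0],[18,8],[24,14],[28,12],[30,8],[33,3],[35,0],[40,5],[45,0],[48,3],[49,0]]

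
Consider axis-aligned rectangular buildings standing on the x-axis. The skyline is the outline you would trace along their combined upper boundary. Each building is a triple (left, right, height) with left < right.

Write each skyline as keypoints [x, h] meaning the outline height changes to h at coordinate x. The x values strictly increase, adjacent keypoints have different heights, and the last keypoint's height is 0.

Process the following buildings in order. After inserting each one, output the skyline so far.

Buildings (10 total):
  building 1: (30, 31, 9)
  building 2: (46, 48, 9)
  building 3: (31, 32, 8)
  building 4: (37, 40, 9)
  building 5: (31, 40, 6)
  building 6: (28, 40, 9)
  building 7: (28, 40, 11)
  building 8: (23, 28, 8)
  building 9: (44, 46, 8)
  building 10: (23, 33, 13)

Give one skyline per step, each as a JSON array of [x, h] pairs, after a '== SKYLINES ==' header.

== SKYLINES ==
[[30,9],[31,0]]
[[30,9],[31,0],[46,9],[48,0]]
[[30,9],[31,8],[32,0],[46,9],[48,0]]
[[30,9],[31,8],[32,0],[37,9],[40,0],[46,9],[48,0]]
[[30,9],[31,8],[32,6],[37,9],[40,0],[46,9],[48,0]]
[[28,9],[40,0],[46,9],[48,0]]
[[28,11],[40,0],[46,9],[48,0]]
[[23,8],[28,11],[40,0],[46,9],[48,0]]
[[23,8],[28,11],[40,0],[44,8],[46,9],[48,0]]
[[23,13],[33,11],[40,0],[44,8],[46,9],[48,0]]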